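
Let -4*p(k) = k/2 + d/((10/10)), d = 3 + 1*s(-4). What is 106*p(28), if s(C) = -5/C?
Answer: -3869/8 ≈ -483.63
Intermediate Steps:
d = 17/4 (d = 3 + 1*(-5/(-4)) = 3 + 1*(-5*(-¼)) = 3 + 1*(5/4) = 3 + 5/4 = 17/4 ≈ 4.2500)
p(k) = -17/16 - k/8 (p(k) = -(k/2 + 17/(4*((10/10))))/4 = -(k*(½) + 17/(4*((10*(⅒)))))/4 = -(k/2 + (17/4)/1)/4 = -(k/2 + (17/4)*1)/4 = -(k/2 + 17/4)/4 = -(17/4 + k/2)/4 = -17/16 - k/8)
106*p(28) = 106*(-17/16 - ⅛*28) = 106*(-17/16 - 7/2) = 106*(-73/16) = -3869/8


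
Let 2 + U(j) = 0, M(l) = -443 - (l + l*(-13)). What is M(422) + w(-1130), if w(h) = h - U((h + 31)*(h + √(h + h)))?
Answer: 3493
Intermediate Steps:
M(l) = -443 + 12*l (M(l) = -443 - (l - 13*l) = -443 - (-12)*l = -443 + 12*l)
U(j) = -2 (U(j) = -2 + 0 = -2)
w(h) = 2 + h (w(h) = h - 1*(-2) = h + 2 = 2 + h)
M(422) + w(-1130) = (-443 + 12*422) + (2 - 1130) = (-443 + 5064) - 1128 = 4621 - 1128 = 3493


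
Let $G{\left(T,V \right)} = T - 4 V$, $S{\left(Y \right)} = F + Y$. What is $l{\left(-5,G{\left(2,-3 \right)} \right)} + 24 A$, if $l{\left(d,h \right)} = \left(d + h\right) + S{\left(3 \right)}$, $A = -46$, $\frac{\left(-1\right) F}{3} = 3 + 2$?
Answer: $-1107$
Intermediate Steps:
$F = -15$ ($F = - 3 \left(3 + 2\right) = \left(-3\right) 5 = -15$)
$S{\left(Y \right)} = -15 + Y$
$l{\left(d,h \right)} = -12 + d + h$ ($l{\left(d,h \right)} = \left(d + h\right) + \left(-15 + 3\right) = \left(d + h\right) - 12 = -12 + d + h$)
$l{\left(-5,G{\left(2,-3 \right)} \right)} + 24 A = \left(-12 - 5 + \left(2 - -12\right)\right) + 24 \left(-46\right) = \left(-12 - 5 + \left(2 + 12\right)\right) - 1104 = \left(-12 - 5 + 14\right) - 1104 = -3 - 1104 = -1107$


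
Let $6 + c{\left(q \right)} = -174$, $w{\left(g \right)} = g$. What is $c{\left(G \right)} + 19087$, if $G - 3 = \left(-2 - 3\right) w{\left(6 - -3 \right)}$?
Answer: $18907$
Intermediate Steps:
$G = -42$ ($G = 3 + \left(-2 - 3\right) \left(6 - -3\right) = 3 - 5 \left(6 + 3\right) = 3 - 45 = -42$)
$c{\left(q \right)} = -180$ ($c{\left(q \right)} = -6 - 174 = -180$)
$c{\left(G \right)} + 19087 = -180 + 19087 = 18907$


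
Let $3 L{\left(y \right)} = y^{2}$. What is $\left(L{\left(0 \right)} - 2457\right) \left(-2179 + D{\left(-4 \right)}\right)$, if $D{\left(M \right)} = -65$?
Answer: $5513508$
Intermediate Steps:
$L{\left(y \right)} = \frac{y^{2}}{3}$
$\left(L{\left(0 \right)} - 2457\right) \left(-2179 + D{\left(-4 \right)}\right) = \left(\frac{0^{2}}{3} - 2457\right) \left(-2179 - 65\right) = \left(\frac{1}{3} \cdot 0 - 2457\right) \left(-2244\right) = \left(0 - 2457\right) \left(-2244\right) = \left(-2457\right) \left(-2244\right) = 5513508$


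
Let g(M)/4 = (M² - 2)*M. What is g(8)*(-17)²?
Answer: 573376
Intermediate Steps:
g(M) = 4*M*(-2 + M²) (g(M) = 4*((M² - 2)*M) = 4*((-2 + M²)*M) = 4*(M*(-2 + M²)) = 4*M*(-2 + M²))
g(8)*(-17)² = (4*8*(-2 + 8²))*(-17)² = (4*8*(-2 + 64))*289 = (4*8*62)*289 = 1984*289 = 573376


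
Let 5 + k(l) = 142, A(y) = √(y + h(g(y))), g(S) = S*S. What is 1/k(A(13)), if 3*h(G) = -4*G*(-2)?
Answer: 1/137 ≈ 0.0072993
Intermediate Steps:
g(S) = S²
h(G) = 8*G/3 (h(G) = (-4*G*(-2))/3 = (8*G)/3 = 8*G/3)
A(y) = √(y + 8*y²/3)
k(l) = 137 (k(l) = -5 + 142 = 137)
1/k(A(13)) = 1/137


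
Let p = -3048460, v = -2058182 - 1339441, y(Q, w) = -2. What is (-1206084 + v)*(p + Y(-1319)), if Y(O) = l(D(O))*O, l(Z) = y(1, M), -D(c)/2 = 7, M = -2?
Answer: 14022072062154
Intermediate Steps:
D(c) = -14 (D(c) = -2*7 = -14)
l(Z) = -2
Y(O) = -2*O
v = -3397623
(-1206084 + v)*(p + Y(-1319)) = (-1206084 - 3397623)*(-3048460 - 2*(-1319)) = -4603707*(-3048460 + 2638) = -4603707*(-3045822) = 14022072062154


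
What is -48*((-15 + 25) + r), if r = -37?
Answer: 1296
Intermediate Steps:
-48*((-15 + 25) + r) = -48*((-15 + 25) - 37) = -48*(10 - 37) = -48*(-27) = 1296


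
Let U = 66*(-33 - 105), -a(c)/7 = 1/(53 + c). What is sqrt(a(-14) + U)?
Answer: I*sqrt(13853541)/39 ≈ 95.437*I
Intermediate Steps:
a(c) = -7/(53 + c)
U = -9108 (U = 66*(-138) = -9108)
sqrt(a(-14) + U) = sqrt(-7/(53 - 14) - 9108) = sqrt(-7/39 - 9108) = sqrt(-355219/39) = I*sqrt(13853541)/39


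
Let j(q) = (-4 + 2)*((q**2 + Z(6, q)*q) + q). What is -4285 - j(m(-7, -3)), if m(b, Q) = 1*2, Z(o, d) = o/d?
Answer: -4261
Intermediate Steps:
m(b, Q) = 2
j(q) = -12 - 2*q - 2*q**2 (j(q) = (-4 + 2)*((q**2 + (6/q)*q) + q) = -2*((q**2 + 6) + q) = -2*((6 + q**2) + q) = -2*(6 + q + q**2) = -12 - 2*q - 2*q**2)
-4285 - j(m(-7, -3)) = -4285 - (-12 - 2*2*(1 + 2)) = -4285 - (-12 - 2*2*3) = -4285 - (-12 - 12) = -4285 - 1*(-24) = -4285 + 24 = -4261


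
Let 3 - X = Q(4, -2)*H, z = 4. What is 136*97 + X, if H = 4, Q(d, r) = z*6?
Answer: 13099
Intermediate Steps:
Q(d, r) = 24 (Q(d, r) = 4*6 = 24)
X = -93 (X = 3 - 24*4 = 3 - 1*96 = 3 - 96 = -93)
136*97 + X = 136*97 - 93 = 13192 - 93 = 13099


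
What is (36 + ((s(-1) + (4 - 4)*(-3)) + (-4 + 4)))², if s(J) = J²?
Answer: 1369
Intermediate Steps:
(36 + ((s(-1) + (4 - 4)*(-3)) + (-4 + 4)))² = (36 + (((-1)² + (4 - 4)*(-3)) + (-4 + 4)))² = (36 + ((1 + 0*(-3)) + 0))² = (36 + ((1 + 0) + 0))² = (36 + (1 + 0))² = (36 + 1)² = 37² = 1369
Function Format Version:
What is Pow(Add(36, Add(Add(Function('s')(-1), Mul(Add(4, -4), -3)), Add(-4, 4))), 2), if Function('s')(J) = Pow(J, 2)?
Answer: 1369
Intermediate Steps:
Pow(Add(36, Add(Add(Function('s')(-1), Mul(Add(4, -4), -3)), Add(-4, 4))), 2) = Pow(Add(36, Add(Add(Pow(-1, 2), Mul(Add(4, -4), -3)), Add(-4, 4))), 2) = Pow(Add(36, Add(Add(1, Mul(0, -3)), 0)), 2) = Pow(Add(36, Add(Add(1, 0), 0)), 2) = Pow(Add(36, Add(1, 0)), 2) = Pow(Add(36, 1), 2) = Pow(37, 2) = 1369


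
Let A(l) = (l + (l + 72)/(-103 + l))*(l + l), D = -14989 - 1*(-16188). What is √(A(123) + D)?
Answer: √135422/2 ≈ 184.00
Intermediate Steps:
D = 1199 (D = -14989 + 16188 = 1199)
A(l) = 2*l*(l + (72 + l)/(-103 + l)) (A(l) = (l + (72 + l)/(-103 + l))*(2*l) = 2*l*(l + (72 + l)/(-103 + l)))
√(A(123) + D) = √(2*123*(72 + 123² - 102*123)/(-103 + 123) + 1199) = √(2*123*(72 + 15129 - 12546)/20 + 1199) = √(2*123*(1/20)*2655 + 1199) = √(65313/2 + 1199) = √(67711/2) = √135422/2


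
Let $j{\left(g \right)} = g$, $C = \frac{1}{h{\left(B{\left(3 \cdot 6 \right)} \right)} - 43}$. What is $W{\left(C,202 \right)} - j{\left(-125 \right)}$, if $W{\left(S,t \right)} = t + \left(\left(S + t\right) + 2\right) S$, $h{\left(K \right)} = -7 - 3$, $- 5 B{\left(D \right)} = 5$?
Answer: $\frac{907732}{2809} \approx 323.15$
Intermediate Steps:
$B{\left(D \right)} = -1$ ($B{\left(D \right)} = \left(- \frac{1}{5}\right) 5 = -1$)
$h{\left(K \right)} = -10$
$C = - \frac{1}{53}$ ($C = \frac{1}{-10 - 43} = \frac{1}{-53} = - \frac{1}{53} \approx -0.018868$)
$W{\left(S,t \right)} = t + S \left(2 + S + t\right)$ ($W{\left(S,t \right)} = t + \left(2 + S + t\right) S = t + S \left(2 + S + t\right)$)
$W{\left(C,202 \right)} - j{\left(-125 \right)} = \left(202 + \left(- \frac{1}{53}\right)^{2} + 2 \left(- \frac{1}{53}\right) - \frac{202}{53}\right) - -125 = \left(202 + \frac{1}{2809} - \frac{2}{53} - \frac{202}{53}\right) + 125 = \frac{556607}{2809} + 125 = \frac{907732}{2809}$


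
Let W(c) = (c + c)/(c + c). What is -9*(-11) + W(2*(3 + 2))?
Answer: 100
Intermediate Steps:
W(c) = 1 (W(c) = (2*c)/((2*c)) = (2*c)*(1/(2*c)) = 1)
-9*(-11) + W(2*(3 + 2)) = -9*(-11) + 1 = 99 + 1 = 100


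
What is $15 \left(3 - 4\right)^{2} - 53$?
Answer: $-38$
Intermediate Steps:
$15 \left(3 - 4\right)^{2} - 53 = 15 \left(-1\right)^{2} - 53 = 15 \cdot 1 - 53 = 15 - 53 = -38$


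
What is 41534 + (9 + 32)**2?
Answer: 43215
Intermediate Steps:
41534 + (9 + 32)**2 = 41534 + 41**2 = 41534 + 1681 = 43215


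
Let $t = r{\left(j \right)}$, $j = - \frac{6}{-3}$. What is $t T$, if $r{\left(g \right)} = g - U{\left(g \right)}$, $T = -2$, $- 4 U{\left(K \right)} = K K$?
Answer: $-6$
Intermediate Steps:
$U{\left(K \right)} = - \frac{K^{2}}{4}$ ($U{\left(K \right)} = - \frac{K K}{4} = - \frac{K^{2}}{4}$)
$j = 2$ ($j = \left(-6\right) \left(- \frac{1}{3}\right) = 2$)
$r{\left(g \right)} = g + \frac{g^{2}}{4}$ ($r{\left(g \right)} = g - - \frac{g^{2}}{4} = g + \frac{g^{2}}{4}$)
$t = 3$ ($t = \frac{1}{4} \cdot 2 \left(4 + 2\right) = \frac{1}{4} \cdot 2 \cdot 6 = 3$)
$t T = 3 \left(-2\right) = -6$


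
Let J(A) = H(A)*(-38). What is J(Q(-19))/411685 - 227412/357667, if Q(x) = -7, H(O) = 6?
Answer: -93703657296/147246138895 ≈ -0.63637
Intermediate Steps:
J(A) = -228 (J(A) = 6*(-38) = -228)
J(Q(-19))/411685 - 227412/357667 = -228/411685 - 227412/357667 = -93703657296/147246138895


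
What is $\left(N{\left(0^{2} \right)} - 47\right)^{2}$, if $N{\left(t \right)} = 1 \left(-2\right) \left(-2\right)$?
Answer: $1849$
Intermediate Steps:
$N{\left(t \right)} = 4$ ($N{\left(t \right)} = \left(-2\right) \left(-2\right) = 4$)
$\left(N{\left(0^{2} \right)} - 47\right)^{2} = \left(4 - 47\right)^{2} = \left(-43\right)^{2} = 1849$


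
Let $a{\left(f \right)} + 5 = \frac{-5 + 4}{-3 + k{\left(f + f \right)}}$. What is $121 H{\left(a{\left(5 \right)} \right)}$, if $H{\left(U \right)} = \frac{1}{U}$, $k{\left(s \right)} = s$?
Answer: $- \frac{847}{36} \approx -23.528$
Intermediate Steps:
$a{\left(f \right)} = -5 - \frac{1}{-3 + 2 f}$ ($a{\left(f \right)} = -5 + \frac{-5 + 4}{-3 + \left(f + f\right)} = -5 - \frac{1}{-3 + 2 f}$)
$121 H{\left(a{\left(5 \right)} \right)} = \frac{121}{2 \frac{1}{-3 + 2 \cdot 5} \left(7 - 25\right)} = \frac{121}{2 \frac{1}{-3 + 10} \left(7 - 25\right)} = \frac{121}{2 \cdot \frac{1}{7} \left(-18\right)} = \frac{121}{- \frac{36}{7}} = 121 \left(- \frac{7}{36}\right) = - \frac{847}{36}$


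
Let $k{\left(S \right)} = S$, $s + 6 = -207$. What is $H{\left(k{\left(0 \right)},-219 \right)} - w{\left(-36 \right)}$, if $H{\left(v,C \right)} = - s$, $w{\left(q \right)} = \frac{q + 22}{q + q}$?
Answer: $\frac{7661}{36} \approx 212.81$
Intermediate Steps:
$w{\left(q \right)} = \frac{22 + q}{2 q}$
$s = -213$ ($s = -6 - 207 = -213$)
$H{\left(v,C \right)} = 213$ ($H{\left(v,C \right)} = \left(-1\right) \left(-213\right) = 213$)
$H{\left(k{\left(0 \right)},-219 \right)} - w{\left(-36 \right)} = 213 - \frac{22 - 36}{2 \left(-36\right)} = 213 - \frac{1}{2} \left(- \frac{1}{36}\right) \left(-14\right) = 213 - \frac{7}{36} = \frac{7661}{36}$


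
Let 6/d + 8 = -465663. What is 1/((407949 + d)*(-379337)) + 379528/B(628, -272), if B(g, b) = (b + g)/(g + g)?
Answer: 8587835972317210710679073/6413576474005121589 ≈ 1.3390e+6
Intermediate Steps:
d = -6/465671 (d = 6/(-8 - 465663) = 6/(-465671) = 6*(-1/465671) = -6/465671 ≈ -1.2885e-5)
B(g, b) = (b + g)/(2*g) (B(g, b) = (b + g)/((2*g)) = (b + g)*(1/(2*g)) = (b + g)/(2*g))
1/((407949 + d)*(-379337)) + 379528/B(628, -272) = 1/((407949 - 6/465671)*(-379337)) + 379528/(((1/2)*(-272 + 628)/628)) = -1/379337/(189970018773/465671) + 379528/(((1/2)*(1/628)*356)) = (465671/189970018773)*(-1/379337) + 379528/(89/314) = -465671/72062657011293501 + 379528*(314/89) = -465671/72062657011293501 + 119171792/89 = 8587835972317210710679073/6413576474005121589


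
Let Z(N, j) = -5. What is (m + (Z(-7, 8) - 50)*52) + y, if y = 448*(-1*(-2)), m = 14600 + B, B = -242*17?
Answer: 8522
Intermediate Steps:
B = -4114
m = 10486 (m = 14600 - 4114 = 10486)
y = 896 (y = 448*2 = 896)
(m + (Z(-7, 8) - 50)*52) + y = (10486 + (-5 - 50)*52) + 896 = (10486 - 55*52) + 896 = (10486 - 2860) + 896 = 7626 + 896 = 8522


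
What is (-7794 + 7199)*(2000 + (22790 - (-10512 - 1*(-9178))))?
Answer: -15543780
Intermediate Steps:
(-7794 + 7199)*(2000 + (22790 - (-10512 - 1*(-9178)))) = -595*(2000 + (22790 - (-10512 + 9178))) = -595*(2000 + (22790 - 1*(-1334))) = -595*(2000 + (22790 + 1334)) = -595*(2000 + 24124) = -595*26124 = -15543780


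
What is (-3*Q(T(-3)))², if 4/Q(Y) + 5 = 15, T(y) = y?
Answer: 36/25 ≈ 1.4400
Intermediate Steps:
Q(Y) = ⅖ (Q(Y) = 4/(-5 + 15) = 4/10 = 4*(⅒) = ⅖)
(-3*Q(T(-3)))² = (-3*⅖)² = (-6/5)² = 36/25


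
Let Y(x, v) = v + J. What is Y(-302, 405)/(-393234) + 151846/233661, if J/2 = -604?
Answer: 19966213249/30627816558 ≈ 0.65190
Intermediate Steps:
J = -1208 (J = 2*(-604) = -1208)
Y(x, v) = -1208 + v (Y(x, v) = v - 1208 = -1208 + v)
Y(-302, 405)/(-393234) + 151846/233661 = (-1208 + 405)/(-393234) + 151846/233661 = -803*(-1/393234) + 151846*(1/233661) = 803/393234 + 151846/233661 = 19966213249/30627816558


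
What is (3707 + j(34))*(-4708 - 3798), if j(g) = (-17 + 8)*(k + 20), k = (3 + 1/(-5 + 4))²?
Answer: -29694446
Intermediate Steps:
k = 4 (k = (3 + 1/(-1))² = (3 - 1)² = 2² = 4)
j(g) = -216 (j(g) = (-17 + 8)*(4 + 20) = -9*24 = -216)
(3707 + j(34))*(-4708 - 3798) = (3707 - 216)*(-4708 - 3798) = 3491*(-8506) = -29694446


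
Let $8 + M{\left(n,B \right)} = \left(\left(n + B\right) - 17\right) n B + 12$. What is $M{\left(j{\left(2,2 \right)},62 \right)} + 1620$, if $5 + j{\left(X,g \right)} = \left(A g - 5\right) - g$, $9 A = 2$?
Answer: $- \frac{1809304}{81} \approx -22337.0$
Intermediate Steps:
$A = \frac{2}{9}$ ($A = \frac{1}{9} \cdot 2 = \frac{2}{9} \approx 0.22222$)
$j{\left(X,g \right)} = -10 - \frac{7 g}{9}$ ($j{\left(X,g \right)} = -5 - \left(5 + \frac{7 g}{9}\right) = -10 - \frac{7 g}{9}$)
$M{\left(n,B \right)} = 4 + B n \left(-17 + B + n\right)$ ($M{\left(n,B \right)} = -8 + \left(\left(\left(n + B\right) - 17\right) n B + 12\right) = -8 + \left(\left(\left(B + n\right) - 17\right) n B + 12\right) = -8 + \left(\left(-17 + B + n\right) n B + 12\right) = -8 + \left(n \left(-17 + B + n\right) B + 12\right) = -8 + \left(B n \left(-17 + B + n\right) + 12\right) = -8 + \left(12 + B n \left(-17 + B + n\right)\right) = 4 + B n \left(-17 + B + n\right)$)
$M{\left(j{\left(2,2 \right)},62 \right)} + 1620 = \left(4 + 62 \left(-10 - \frac{14}{9}\right)^{2} + \left(-10 - \frac{14}{9}\right) 62^{2} - 1054 \left(-10 - \frac{14}{9}\right)\right) + 1620 = \left(4 + 62 \left(-10 - \frac{14}{9}\right)^{2} + \left(-10 - \frac{14}{9}\right) 3844 - 1054 \left(-10 - \frac{14}{9}\right)\right) + 1620 = \left(4 + 62 \left(- \frac{104}{9}\right)^{2} - \frac{399776}{9} - 1054 \left(- \frac{104}{9}\right)\right) + 1620 = \left(4 + 62 \cdot \frac{10816}{81} - \frac{399776}{9} + \frac{109616}{9}\right) + 1620 = \left(4 + \frac{670592}{81} - \frac{399776}{9} + \frac{109616}{9}\right) + 1620 = - \frac{1940524}{81} + 1620 = - \frac{1809304}{81}$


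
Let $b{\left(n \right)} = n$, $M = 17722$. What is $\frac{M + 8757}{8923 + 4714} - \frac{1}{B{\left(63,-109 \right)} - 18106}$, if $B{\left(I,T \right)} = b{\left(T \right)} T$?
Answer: $\frac{164845412}{84890325} \approx 1.9419$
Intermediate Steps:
$B{\left(I,T \right)} = T^{2}$ ($B{\left(I,T \right)} = T T = T^{2}$)
$\frac{M + 8757}{8923 + 4714} - \frac{1}{B{\left(63,-109 \right)} - 18106} = \frac{17722 + 8757}{8923 + 4714} - \frac{1}{\left(-109\right)^{2} - 18106} = \frac{26479}{13637} - \frac{1}{11881 - 18106} = 26479 \cdot \frac{1}{13637} - \frac{1}{-6225} = \frac{26479}{13637} - - \frac{1}{6225} = \frac{26479}{13637} + \frac{1}{6225} = \frac{164845412}{84890325}$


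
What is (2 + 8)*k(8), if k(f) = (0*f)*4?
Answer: 0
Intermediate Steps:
k(f) = 0 (k(f) = 0*4 = 0)
(2 + 8)*k(8) = (2 + 8)*0 = 10*0 = 0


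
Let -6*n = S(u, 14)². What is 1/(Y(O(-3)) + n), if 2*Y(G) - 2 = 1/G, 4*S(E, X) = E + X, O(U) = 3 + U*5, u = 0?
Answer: -12/13 ≈ -0.92308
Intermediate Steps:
O(U) = 3 + 5*U
S(E, X) = E/4 + X/4 (S(E, X) = (E + X)/4 = E/4 + X/4)
Y(G) = 1 + 1/(2*G) (Y(G) = 1 + (1/G)/2 = 1 + 1/(2*G))
n = -49/24 (n = -((¼)*0 + (¼)*14)²/6 = -(0 + 7/2)²/6 = -(7/2)²/6 = -⅙*49/4 = -49/24 ≈ -2.0417)
1/(Y(O(-3)) + n) = 1/((½ + (3 + 5*(-3)))/(3 + 5*(-3)) - 49/24) = 1/((½ + (3 - 15))/(3 - 15) - 49/24) = 1/((½ - 12)/(-12) - 49/24) = 1/(-1/12*(-23/2) - 49/24) = 1/(23/24 - 49/24) = 1/(-13/12) = -12/13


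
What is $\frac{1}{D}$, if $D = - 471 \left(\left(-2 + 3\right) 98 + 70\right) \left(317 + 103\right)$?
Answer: $- \frac{1}{33233760} \approx -3.009 \cdot 10^{-8}$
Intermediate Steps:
$D = -33233760$ ($D = - 471 \left(1 \cdot 98 + 70\right) 420 = - 471 \left(98 + 70\right) 420 = - 471 \cdot 168 \cdot 420 = \left(-471\right) 70560 = -33233760$)
$\frac{1}{D} = \frac{1}{-33233760} = - \frac{1}{33233760}$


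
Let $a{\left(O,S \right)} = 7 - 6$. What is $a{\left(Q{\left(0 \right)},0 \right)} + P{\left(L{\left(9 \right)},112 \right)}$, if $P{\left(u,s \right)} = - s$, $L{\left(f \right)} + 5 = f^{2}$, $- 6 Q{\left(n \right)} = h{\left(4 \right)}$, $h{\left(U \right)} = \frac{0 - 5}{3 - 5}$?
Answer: $-111$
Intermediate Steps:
$h{\left(U \right)} = \frac{5}{2}$ ($h{\left(U \right)} = - \frac{5}{-2} = \left(-5\right) \left(- \frac{1}{2}\right) = \frac{5}{2}$)
$Q{\left(n \right)} = - \frac{5}{12}$ ($Q{\left(n \right)} = \left(- \frac{1}{6}\right) \frac{5}{2} = - \frac{5}{12}$)
$L{\left(f \right)} = -5 + f^{2}$
$a{\left(O,S \right)} = 1$ ($a{\left(O,S \right)} = 7 - 6 = 1$)
$a{\left(Q{\left(0 \right)},0 \right)} + P{\left(L{\left(9 \right)},112 \right)} = 1 - 112 = -111$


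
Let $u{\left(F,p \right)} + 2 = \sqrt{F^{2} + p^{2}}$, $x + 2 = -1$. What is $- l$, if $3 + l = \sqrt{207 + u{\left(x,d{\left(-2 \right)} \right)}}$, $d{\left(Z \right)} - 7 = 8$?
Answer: $3 - \sqrt{205 + 3 \sqrt{26}} \approx -11.842$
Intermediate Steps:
$x = -3$ ($x = -2 - 1 = -3$)
$d{\left(Z \right)} = 15$ ($d{\left(Z \right)} = 7 + 8 = 15$)
$u{\left(F,p \right)} = -2 + \sqrt{F^{2} + p^{2}}$
$l = -3 + \sqrt{205 + 3 \sqrt{26}}$ ($l = -3 + \sqrt{207 - \left(2 - \sqrt{\left(-3\right)^{2} + 15^{2}}\right)} = -3 + \sqrt{207 - \left(2 - \sqrt{9 + 225}\right)} = -3 + \sqrt{207 - \left(2 - \sqrt{234}\right)} = -3 + \sqrt{207 - \left(2 - 3 \sqrt{26}\right)} = -3 + \sqrt{205 + 3 \sqrt{26}} \approx 11.842$)
$- l = - (-3 + \sqrt{205 + 3 \sqrt{26}}) = 3 - \sqrt{205 + 3 \sqrt{26}}$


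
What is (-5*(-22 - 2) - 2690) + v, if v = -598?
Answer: -3168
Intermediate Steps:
(-5*(-22 - 2) - 2690) + v = (-5*(-22 - 2) - 2690) - 598 = (-5*(-24) - 2690) - 598 = (120 - 2690) - 598 = -2570 - 598 = -3168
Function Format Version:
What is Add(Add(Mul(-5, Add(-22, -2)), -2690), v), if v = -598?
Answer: -3168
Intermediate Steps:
Add(Add(Mul(-5, Add(-22, -2)), -2690), v) = Add(Add(Mul(-5, Add(-22, -2)), -2690), -598) = Add(Add(Mul(-5, -24), -2690), -598) = Add(Add(120, -2690), -598) = Add(-2570, -598) = -3168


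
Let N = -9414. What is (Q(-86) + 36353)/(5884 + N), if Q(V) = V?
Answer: -36267/3530 ≈ -10.274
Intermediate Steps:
(Q(-86) + 36353)/(5884 + N) = (-86 + 36353)/(5884 - 9414) = 36267/(-3530) = 36267*(-1/3530) = -36267/3530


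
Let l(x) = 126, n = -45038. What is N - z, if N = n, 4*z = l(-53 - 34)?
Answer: -90139/2 ≈ -45070.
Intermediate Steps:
z = 63/2 (z = (1/4)*126 = 63/2 ≈ 31.500)
N = -45038
N - z = -45038 - 1*63/2 = -45038 - 63/2 = -90139/2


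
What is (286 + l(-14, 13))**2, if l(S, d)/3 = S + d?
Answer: 80089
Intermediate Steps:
l(S, d) = 3*S + 3*d (l(S, d) = 3*(S + d) = 3*S + 3*d)
(286 + l(-14, 13))**2 = (286 + (3*(-14) + 3*13))**2 = (286 + (-42 + 39))**2 = (286 - 3)**2 = 283**2 = 80089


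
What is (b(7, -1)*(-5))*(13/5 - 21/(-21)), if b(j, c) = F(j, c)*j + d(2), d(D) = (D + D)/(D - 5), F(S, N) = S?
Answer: -858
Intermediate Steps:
d(D) = 2*D/(-5 + D) (d(D) = (2*D)/(-5 + D) = 2*D/(-5 + D))
b(j, c) = -4/3 + j² (b(j, c) = j*j + 2*2/(-5 + 2) = j² + 2*2/(-3) = j² + 2*2*(-⅓) = j² - 4/3 = -4/3 + j²)
(b(7, -1)*(-5))*(13/5 - 21/(-21)) = ((-4/3 + 7²)*(-5))*(13/5 - 21/(-21)) = ((-4/3 + 49)*(-5))*(13*(⅕) - 21*(-1/21)) = ((143/3)*(-5))*(13/5 + 1) = -715/3*18/5 = -858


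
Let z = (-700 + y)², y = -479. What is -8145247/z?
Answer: -8145247/1390041 ≈ -5.8597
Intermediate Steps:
z = 1390041 (z = (-700 - 479)² = (-1179)² = 1390041)
-8145247/z = -8145247/1390041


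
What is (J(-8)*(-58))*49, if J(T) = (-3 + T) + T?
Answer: 53998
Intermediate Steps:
J(T) = -3 + 2*T
(J(-8)*(-58))*49 = ((-3 + 2*(-8))*(-58))*49 = ((-3 - 16)*(-58))*49 = -19*(-58)*49 = 1102*49 = 53998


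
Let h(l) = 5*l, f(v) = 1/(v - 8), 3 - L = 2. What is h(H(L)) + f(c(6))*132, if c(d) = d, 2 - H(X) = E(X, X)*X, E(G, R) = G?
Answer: -61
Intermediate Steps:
L = 1 (L = 3 - 1*2 = 3 - 2 = 1)
H(X) = 2 - X² (H(X) = 2 - X*X = 2 - X²)
f(v) = 1/(-8 + v)
h(H(L)) + f(c(6))*132 = 5*(2 - 1*1²) + 132/(-8 + 6) = 5*(2 - 1*1) + 132/(-2) = 5*(2 - 1) - ½*132 = 5*1 - 66 = 5 - 66 = -61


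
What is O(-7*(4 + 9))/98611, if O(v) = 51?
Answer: 51/98611 ≈ 0.00051718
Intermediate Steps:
O(-7*(4 + 9))/98611 = 51/98611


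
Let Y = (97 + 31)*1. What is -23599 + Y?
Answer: -23471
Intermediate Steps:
Y = 128 (Y = 128*1 = 128)
-23599 + Y = -23599 + 128 = -23471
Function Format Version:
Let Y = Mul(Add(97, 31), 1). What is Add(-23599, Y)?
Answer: -23471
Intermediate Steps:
Y = 128 (Y = Mul(128, 1) = 128)
Add(-23599, Y) = Add(-23599, 128) = -23471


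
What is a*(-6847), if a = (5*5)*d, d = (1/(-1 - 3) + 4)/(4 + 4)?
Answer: -2567625/32 ≈ -80238.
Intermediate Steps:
d = 15/32 (d = (1/(-4) + 4)/8 = (-1/4 + 4)*(1/8) = (15/4)*(1/8) = 15/32 ≈ 0.46875)
a = 375/32 (a = (5*5)*(15/32) = 25*(15/32) = 375/32 ≈ 11.719)
a*(-6847) = (375/32)*(-6847) = -2567625/32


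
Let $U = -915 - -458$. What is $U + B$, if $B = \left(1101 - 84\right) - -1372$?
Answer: $1932$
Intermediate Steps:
$U = -457$ ($U = -915 + 458 = -457$)
$B = 2389$ ($B = 1017 + 1372 = 2389$)
$U + B = -457 + 2389 = 1932$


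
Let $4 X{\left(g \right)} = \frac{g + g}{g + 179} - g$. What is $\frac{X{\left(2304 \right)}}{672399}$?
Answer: $- \frac{158784}{185507413} \approx -0.00085594$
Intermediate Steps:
$X{\left(g \right)} = - \frac{g}{4} + \frac{g}{2 \left(179 + g\right)}$ ($X{\left(g \right)} = \frac{\frac{g + g}{g + 179} - g}{4} = \frac{\frac{2 g}{179 + g} - g}{4} = \frac{- g + \frac{2 g}{179 + g}}{4} = - \frac{g}{4} + \frac{g}{2 \left(179 + g\right)}$)
$\frac{X{\left(2304 \right)}}{672399} = \frac{\left(-1\right) 2304 \frac{1}{716 + 4 \cdot 2304} \left(177 + 2304\right)}{672399} = \left(-1\right) 2304 \frac{1}{716 + 9216} \cdot 2481 \cdot \frac{1}{672399} = \left(-1\right) 2304 \cdot \frac{1}{9932} \cdot 2481 \cdot \frac{1}{672399} = \left(- \frac{1429056}{2483}\right) \frac{1}{672399} = - \frac{158784}{185507413}$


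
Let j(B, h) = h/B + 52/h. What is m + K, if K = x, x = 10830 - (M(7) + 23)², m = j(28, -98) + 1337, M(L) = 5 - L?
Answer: 1148753/98 ≈ 11722.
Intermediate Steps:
j(B, h) = 52/h + h/B
m = 130631/98 (m = (52/(-98) - 98/28) + 1337 = (52*(-1/98) - 98*1/28) + 1337 = (-26/49 - 7/2) + 1337 = -395/98 + 1337 = 130631/98 ≈ 1333.0)
x = 10389 (x = 10830 - ((5 - 1*7) + 23)² = 10830 - ((5 - 7) + 23)² = 10830 - (-2 + 23)² = 10830 - 1*21² = 10830 - 1*441 = 10830 - 441 = 10389)
K = 10389
m + K = 130631/98 + 10389 = 1148753/98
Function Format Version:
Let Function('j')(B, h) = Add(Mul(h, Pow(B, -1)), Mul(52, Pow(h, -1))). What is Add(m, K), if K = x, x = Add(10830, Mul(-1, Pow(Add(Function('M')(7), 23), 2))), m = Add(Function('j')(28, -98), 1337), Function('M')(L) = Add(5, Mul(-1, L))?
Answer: Rational(1148753, 98) ≈ 11722.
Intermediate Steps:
Function('j')(B, h) = Add(Mul(52, Pow(h, -1)), Mul(h, Pow(B, -1)))
m = Rational(130631, 98) (m = Add(Add(Mul(52, Pow(-98, -1)), Mul(-98, Pow(28, -1))), 1337) = Add(Add(Mul(52, Rational(-1, 98)), Mul(-98, Rational(1, 28))), 1337) = Add(Add(Rational(-26, 49), Rational(-7, 2)), 1337) = Add(Rational(-395, 98), 1337) = Rational(130631, 98) ≈ 1333.0)
x = 10389 (x = Add(10830, Mul(-1, Pow(Add(Add(5, Mul(-1, 7)), 23), 2))) = Add(10830, Mul(-1, Pow(Add(Add(5, -7), 23), 2))) = Add(10830, Mul(-1, Pow(Add(-2, 23), 2))) = Add(10830, Mul(-1, Pow(21, 2))) = Add(10830, Mul(-1, 441)) = Add(10830, -441) = 10389)
K = 10389
Add(m, K) = Add(Rational(130631, 98), 10389) = Rational(1148753, 98)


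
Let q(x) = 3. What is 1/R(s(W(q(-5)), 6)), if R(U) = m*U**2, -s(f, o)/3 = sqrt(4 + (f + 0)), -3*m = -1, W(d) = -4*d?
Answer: -1/24 ≈ -0.041667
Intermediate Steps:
m = 1/3 (m = -1/3*(-1) = 1/3 ≈ 0.33333)
s(f, o) = -3*sqrt(4 + f) (s(f, o) = -3*sqrt(4 + (f + 0)) = -3*sqrt(4 + f))
R(U) = U**2/3
1/R(s(W(q(-5)), 6)) = 1/((-3*sqrt(4 - 4*3))**2/3) = 1/((-3*sqrt(4 - 12))**2/3) = 1/((-6*I*sqrt(2))**2/3) = 1/((1/3)*(-72)) = 1/(-24) = -1/24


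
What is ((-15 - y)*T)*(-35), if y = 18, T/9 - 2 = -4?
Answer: -20790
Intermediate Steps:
T = -18 (T = 18 + 9*(-4) = 18 - 36 = -18)
((-15 - y)*T)*(-35) = ((-15 - 1*18)*(-18))*(-35) = ((-15 - 18)*(-18))*(-35) = -33*(-18)*(-35) = 594*(-35) = -20790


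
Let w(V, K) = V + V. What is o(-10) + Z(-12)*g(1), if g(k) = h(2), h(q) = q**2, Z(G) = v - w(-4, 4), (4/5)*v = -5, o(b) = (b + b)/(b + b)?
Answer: 8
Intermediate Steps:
w(V, K) = 2*V
o(b) = 1 (o(b) = (2*b)/((2*b)) = (2*b)*(1/(2*b)) = 1)
v = -25/4 (v = (5/4)*(-5) = -25/4 ≈ -6.2500)
Z(G) = 7/4 (Z(G) = -25/4 - 2*(-4) = -25/4 - 1*(-8) = -25/4 + 8 = 7/4)
g(k) = 4 (g(k) = 2**2 = 4)
o(-10) + Z(-12)*g(1) = 1 + (7/4)*4 = 1 + 7 = 8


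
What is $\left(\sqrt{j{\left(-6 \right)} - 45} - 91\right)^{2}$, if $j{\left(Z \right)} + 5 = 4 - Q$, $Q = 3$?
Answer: $8232 - 1274 i \approx 8232.0 - 1274.0 i$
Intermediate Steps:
$j{\left(Z \right)} = -4$ ($j{\left(Z \right)} = -5 + \left(4 - 3\right) = -5 + 1 = -4$)
$\left(\sqrt{j{\left(-6 \right)} - 45} - 91\right)^{2} = \left(\sqrt{-4 - 45} - 91\right)^{2} = \left(\sqrt{-49} - 91\right)^{2} = \left(7 i - 91\right)^{2} = \left(-91 + 7 i\right)^{2}$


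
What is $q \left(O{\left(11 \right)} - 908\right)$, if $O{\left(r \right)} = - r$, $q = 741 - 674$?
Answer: $-61573$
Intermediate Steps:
$q = 67$
$q \left(O{\left(11 \right)} - 908\right) = 67 \left(\left(-1\right) 11 - 908\right) = 67 \left(-11 - 908\right) = 67 \left(-919\right) = -61573$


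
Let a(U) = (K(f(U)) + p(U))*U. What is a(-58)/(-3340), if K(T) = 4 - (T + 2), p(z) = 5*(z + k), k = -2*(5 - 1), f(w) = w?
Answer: -783/167 ≈ -4.6886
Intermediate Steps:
k = -8 (k = -2*4 = -8)
p(z) = -40 + 5*z (p(z) = 5*(z - 8) = 5*(-8 + z) = -40 + 5*z)
K(T) = 2 - T (K(T) = 4 - (2 + T) = 4 + (-2 - T) = 2 - T)
a(U) = U*(-38 + 4*U) (a(U) = ((2 - U) + (-40 + 5*U))*U = (-38 + 4*U)*U = U*(-38 + 4*U))
a(-58)/(-3340) = (2*(-58)*(-19 + 2*(-58)))/(-3340) = (2*(-58)*(-19 - 116))*(-1/3340) = (2*(-58)*(-135))*(-1/3340) = 15660*(-1/3340) = -783/167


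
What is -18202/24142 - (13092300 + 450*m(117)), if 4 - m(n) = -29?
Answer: -158216416751/12071 ≈ -1.3107e+7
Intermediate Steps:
m(n) = 33 (m(n) = 4 - 1*(-29) = 4 + 29 = 33)
-18202/24142 - (13092300 + 450*m(117)) = -18202/24142 - 450/(1/(33 + 29094)) = -18202*1/24142 - 450/(1/29127) = -9101/12071 - 450/1/29127 = -9101/12071 - 450*29127 = -9101/12071 - 13107150 = -158216416751/12071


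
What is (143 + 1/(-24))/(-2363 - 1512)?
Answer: -3431/93000 ≈ -0.036892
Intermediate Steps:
(143 + 1/(-24))/(-2363 - 1512) = (143 - 1/24)/(-3875) = (3431/24)*(-1/3875) = -3431/93000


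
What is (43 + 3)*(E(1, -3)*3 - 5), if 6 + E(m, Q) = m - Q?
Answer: -506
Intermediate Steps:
E(m, Q) = -6 + m - Q (E(m, Q) = -6 + (m - Q) = -6 + m - Q)
(43 + 3)*(E(1, -3)*3 - 5) = (43 + 3)*((-6 + 1 - 1*(-3))*3 - 5) = 46*((-6 + 1 + 3)*3 - 5) = 46*(-2*3 - 5) = 46*(-6 - 5) = 46*(-11) = -506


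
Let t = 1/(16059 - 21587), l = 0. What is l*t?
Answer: 0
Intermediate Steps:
t = -1/5528 (t = 1/(-5528) = -1/5528 ≈ -0.00018090)
l*t = 0*(-1/5528) = 0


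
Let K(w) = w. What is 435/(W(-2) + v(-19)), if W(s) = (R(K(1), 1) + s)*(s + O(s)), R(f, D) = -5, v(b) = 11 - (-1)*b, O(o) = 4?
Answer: -435/22 ≈ -19.773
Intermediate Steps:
v(b) = 11 + b
W(s) = (-5 + s)*(4 + s) (W(s) = (-5 + s)*(s + 4) = (-5 + s)*(4 + s))
435/(W(-2) + v(-19)) = 435/((-20 + (-2)² - 1*(-2)) + (11 - 19)) = 435/((-20 + 4 + 2) - 8) = 435/(-14 - 8) = 435/(-22) = 435*(-1/22) = -435/22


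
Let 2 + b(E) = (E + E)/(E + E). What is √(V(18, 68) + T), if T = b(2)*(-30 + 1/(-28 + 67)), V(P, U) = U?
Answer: √149019/39 ≈ 9.8982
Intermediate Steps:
b(E) = -1 (b(E) = -2 + (E + E)/(E + E) = -2 + (2*E)/((2*E)) = -2 + (2*E)*(1/(2*E)) = -2 + 1 = -1)
T = 1169/39 (T = -(-30 + 1/(-28 + 67)) = -(-30 + 1/39) = -1*(-1169/39) = 1169/39 ≈ 29.974)
√(V(18, 68) + T) = √(68 + 1169/39) = √(3821/39) = √149019/39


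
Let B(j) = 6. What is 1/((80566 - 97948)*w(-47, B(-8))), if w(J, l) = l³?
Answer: -1/3754512 ≈ -2.6635e-7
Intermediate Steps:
1/((80566 - 97948)*w(-47, B(-8))) = 1/((80566 - 97948)*(6³)) = 1/(-17382*216) = -1/17382*1/216 = -1/3754512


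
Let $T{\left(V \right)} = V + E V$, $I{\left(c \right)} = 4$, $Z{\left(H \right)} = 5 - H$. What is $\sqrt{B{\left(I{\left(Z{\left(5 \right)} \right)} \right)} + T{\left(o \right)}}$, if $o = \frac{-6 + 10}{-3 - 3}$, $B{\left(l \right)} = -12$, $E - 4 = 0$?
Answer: $\frac{i \sqrt{138}}{3} \approx 3.9158 i$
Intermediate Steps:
$E = 4$ ($E = 4 + 0 = 4$)
$o = - \frac{2}{3}$ ($o = \frac{4}{-6} = 4 \left(- \frac{1}{6}\right) = - \frac{2}{3} \approx -0.66667$)
$T{\left(V \right)} = 5 V$ ($T{\left(V \right)} = V + 4 V = 5 V$)
$\sqrt{B{\left(I{\left(Z{\left(5 \right)} \right)} \right)} + T{\left(o \right)}} = \sqrt{-12 + 5 \left(- \frac{2}{3}\right)} = \sqrt{-12 - \frac{10}{3}} = \sqrt{- \frac{46}{3}} = \frac{i \sqrt{138}}{3}$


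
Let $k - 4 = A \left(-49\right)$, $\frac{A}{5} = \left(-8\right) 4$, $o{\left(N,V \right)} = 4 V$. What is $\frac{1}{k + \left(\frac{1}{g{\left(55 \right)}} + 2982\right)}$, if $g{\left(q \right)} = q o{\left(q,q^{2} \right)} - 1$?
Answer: $\frac{665499}{7204692175} \approx 9.237 \cdot 10^{-5}$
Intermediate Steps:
$A = -160$ ($A = 5 \left(\left(-8\right) 4\right) = 5 \left(-32\right) = -160$)
$g{\left(q \right)} = -1 + 4 q^{3}$ ($g{\left(q \right)} = q 4 q^{2} - 1 = 4 q^{3} - 1 = -1 + 4 q^{3}$)
$k = 7844$ ($k = 4 - -7840 = 4 + 7840 = 7844$)
$\frac{1}{k + \left(\frac{1}{g{\left(55 \right)}} + 2982\right)} = \frac{1}{7844 + \left(\frac{1}{-1 + 4 \cdot 55^{3}} + 2982\right)} = \frac{1}{7844 + \left(\frac{1}{-1 + 4 \cdot 166375} + 2982\right)} = \frac{1}{7844 + \left(\frac{1}{-1 + 665500} + 2982\right)} = \frac{1}{7844 + \left(\frac{1}{665499} + 2982\right)} = \frac{1}{7844 + \frac{1984518019}{665499}} = \frac{1}{\frac{7204692175}{665499}} = \frac{665499}{7204692175}$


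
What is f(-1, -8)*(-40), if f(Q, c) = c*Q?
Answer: -320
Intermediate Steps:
f(Q, c) = Q*c
f(-1, -8)*(-40) = -1*(-8)*(-40) = 8*(-40) = -320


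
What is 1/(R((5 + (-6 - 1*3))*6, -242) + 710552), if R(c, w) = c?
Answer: 1/710528 ≈ 1.4074e-6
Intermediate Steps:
1/(R((5 + (-6 - 1*3))*6, -242) + 710552) = 1/((5 + (-6 - 1*3))*6 + 710552) = 1/((5 + (-6 - 3))*6 + 710552) = 1/((5 - 9)*6 + 710552) = 1/(-4*6 + 710552) = 1/(-24 + 710552) = 1/710528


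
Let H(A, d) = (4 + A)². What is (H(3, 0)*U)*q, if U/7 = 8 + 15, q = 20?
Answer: 157780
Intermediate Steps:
U = 161 (U = 7*(8 + 15) = 7*23 = 161)
(H(3, 0)*U)*q = ((4 + 3)²*161)*20 = (7²*161)*20 = (49*161)*20 = 7889*20 = 157780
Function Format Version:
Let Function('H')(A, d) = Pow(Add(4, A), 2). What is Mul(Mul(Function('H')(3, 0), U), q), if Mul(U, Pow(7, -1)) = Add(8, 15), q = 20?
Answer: 157780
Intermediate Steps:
U = 161 (U = Mul(7, Add(8, 15)) = Mul(7, 23) = 161)
Mul(Mul(Function('H')(3, 0), U), q) = Mul(Mul(Pow(Add(4, 3), 2), 161), 20) = Mul(Mul(Pow(7, 2), 161), 20) = Mul(Mul(49, 161), 20) = Mul(7889, 20) = 157780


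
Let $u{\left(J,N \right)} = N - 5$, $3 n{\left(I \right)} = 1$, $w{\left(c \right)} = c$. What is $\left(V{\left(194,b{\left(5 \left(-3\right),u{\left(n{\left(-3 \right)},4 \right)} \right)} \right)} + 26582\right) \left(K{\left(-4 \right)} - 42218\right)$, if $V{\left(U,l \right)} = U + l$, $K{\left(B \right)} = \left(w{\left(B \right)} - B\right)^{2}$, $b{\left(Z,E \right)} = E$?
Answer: $-1130386950$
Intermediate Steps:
$n{\left(I \right)} = \frac{1}{3}$ ($n{\left(I \right)} = \frac{1}{3} \cdot 1 = \frac{1}{3}$)
$u{\left(J,N \right)} = -5 + N$
$K{\left(B \right)} = 0$ ($K{\left(B \right)} = \left(B - B\right)^{2} = 0^{2} = 0$)
$\left(V{\left(194,b{\left(5 \left(-3\right),u{\left(n{\left(-3 \right)},4 \right)} \right)} \right)} + 26582\right) \left(K{\left(-4 \right)} - 42218\right) = \left(\left(194 + \left(-5 + 4\right)\right) + 26582\right) \left(0 - 42218\right) = \left(\left(194 - 1\right) + 26582\right) \left(-42218\right) = \left(193 + 26582\right) \left(-42218\right) = 26775 \left(-42218\right) = -1130386950$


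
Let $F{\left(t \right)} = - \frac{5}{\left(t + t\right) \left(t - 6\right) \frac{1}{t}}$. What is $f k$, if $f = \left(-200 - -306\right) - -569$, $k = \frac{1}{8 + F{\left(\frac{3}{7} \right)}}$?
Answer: $\frac{52650}{659} \approx 79.894$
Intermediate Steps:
$F{\left(t \right)} = - \frac{5}{-12 + 2 t}$ ($F{\left(t \right)} = - \frac{5}{2 t \left(-6 + t\right) \frac{1}{t}} = - \frac{5}{-12 + 2 t}$)
$k = \frac{78}{659}$ ($k = \frac{1}{8 - \frac{5}{-12 + 2 \cdot \frac{3}{7}}} = \frac{1}{8 - \frac{5}{-12 + \frac{6}{7}}} = \frac{1}{8 - \frac{5}{- \frac{78}{7}}} = \frac{1}{8 - - \frac{35}{78}} = \frac{1}{8 + \frac{35}{78}} = \frac{1}{\frac{659}{78}} = \frac{78}{659} \approx 0.11836$)
$f = 675$ ($f = \left(-200 + 306\right) + 569 = 106 + 569 = 675$)
$f k = 675 \cdot \frac{78}{659} = \frac{52650}{659}$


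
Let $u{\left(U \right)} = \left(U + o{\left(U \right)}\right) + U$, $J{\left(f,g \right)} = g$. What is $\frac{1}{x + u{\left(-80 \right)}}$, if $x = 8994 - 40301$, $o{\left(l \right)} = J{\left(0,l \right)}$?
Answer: $- \frac{1}{31547} \approx -3.1699 \cdot 10^{-5}$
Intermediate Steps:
$o{\left(l \right)} = l$
$x = -31307$ ($x = 8994 - 40301 = -31307$)
$u{\left(U \right)} = 3 U$ ($u{\left(U \right)} = \left(U + U\right) + U = 2 U + U = 3 U$)
$\frac{1}{x + u{\left(-80 \right)}} = \frac{1}{-31307 + 3 \left(-80\right)} = \frac{1}{-31307 - 240} = \frac{1}{-31547} = - \frac{1}{31547}$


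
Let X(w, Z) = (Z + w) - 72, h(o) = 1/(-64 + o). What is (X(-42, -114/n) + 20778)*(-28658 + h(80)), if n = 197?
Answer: -933261553869/1576 ≈ -5.9217e+8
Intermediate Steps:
X(w, Z) = -72 + Z + w
(X(-42, -114/n) + 20778)*(-28658 + h(80)) = ((-72 - 114/197 - 42) + 20778)*(-28658 + 1/(-64 + 80)) = ((-72 - 114*1/197 - 42) + 20778)*(-28658 + 1/16) = ((-72 - 114/197 - 42) + 20778)*(-28658 + 1/16) = (-22572/197 + 20778)*(-458527/16) = (4070694/197)*(-458527/16) = -933261553869/1576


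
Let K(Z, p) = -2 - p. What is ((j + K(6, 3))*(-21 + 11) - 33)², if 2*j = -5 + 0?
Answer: 1764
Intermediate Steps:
j = -5/2 (j = (-5 + 0)/2 = (½)*(-5) = -5/2 ≈ -2.5000)
((j + K(6, 3))*(-21 + 11) - 33)² = ((-5/2 + (-2 - 1*3))*(-21 + 11) - 33)² = ((-5/2 + (-2 - 3))*(-10) - 33)² = ((-5/2 - 5)*(-10) - 33)² = (-15/2*(-10) - 33)² = (75 - 33)² = 42² = 1764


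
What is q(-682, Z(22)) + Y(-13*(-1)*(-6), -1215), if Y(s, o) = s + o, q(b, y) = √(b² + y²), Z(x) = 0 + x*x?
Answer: -1293 + 374*√5 ≈ -456.71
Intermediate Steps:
Z(x) = x² (Z(x) = 0 + x² = x²)
Y(s, o) = o + s
q(-682, Z(22)) + Y(-13*(-1)*(-6), -1215) = √((-682)² + (22²)²) + (-1215 - 13*(-1)*(-6)) = √(465124 + 484²) + (-1215 + 13*(-6)) = √(465124 + 234256) + (-1215 - 78) = √699380 - 1293 = 374*√5 - 1293 = -1293 + 374*√5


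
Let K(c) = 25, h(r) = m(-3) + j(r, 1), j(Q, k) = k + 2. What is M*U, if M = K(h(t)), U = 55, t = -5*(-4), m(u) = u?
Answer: 1375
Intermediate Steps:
j(Q, k) = 2 + k
t = 20
h(r) = 0 (h(r) = -3 + (2 + 1) = -3 + 3 = 0)
M = 25
M*U = 25*55 = 1375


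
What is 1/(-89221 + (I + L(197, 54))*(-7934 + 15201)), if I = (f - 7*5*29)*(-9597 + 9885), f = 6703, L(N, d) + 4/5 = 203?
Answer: 5/59528863072 ≈ 8.3993e-11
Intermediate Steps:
L(N, d) = 1011/5 (L(N, d) = -4/5 + 203 = 1011/5)
I = 1638144 (I = (6703 - 7*5*29)*(-9597 + 9885) = (6703 - 35*29)*288 = (6703 - 1015)*288 = 5688*288 = 1638144)
1/(-89221 + (I + L(197, 54))*(-7934 + 15201)) = 1/(-89221 + (1638144 + 1011/5)*(-7934 + 15201)) = 1/(-89221 + (8191731/5)*7267) = 1/(-89221 + 59529309177/5) = 1/(59528863072/5) = 5/59528863072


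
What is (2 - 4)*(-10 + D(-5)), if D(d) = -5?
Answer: 30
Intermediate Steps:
(2 - 4)*(-10 + D(-5)) = (2 - 4)*(-10 - 5) = -2*(-15) = 30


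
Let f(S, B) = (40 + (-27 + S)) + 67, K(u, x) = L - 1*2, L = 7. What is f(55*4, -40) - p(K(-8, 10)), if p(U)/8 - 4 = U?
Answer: 228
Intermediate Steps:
K(u, x) = 5 (K(u, x) = 7 - 1*2 = 7 - 2 = 5)
f(S, B) = 80 + S (f(S, B) = (13 + S) + 67 = 80 + S)
p(U) = 32 + 8*U
f(55*4, -40) - p(K(-8, 10)) = (80 + 55*4) - (32 + 8*5) = (80 + 220) - (32 + 40) = 300 - 1*72 = 300 - 72 = 228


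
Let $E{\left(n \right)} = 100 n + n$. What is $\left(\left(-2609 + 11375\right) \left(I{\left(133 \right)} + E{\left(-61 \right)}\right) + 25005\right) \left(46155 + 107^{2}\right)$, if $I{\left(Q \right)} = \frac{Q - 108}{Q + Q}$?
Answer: $- \frac{413570171353272}{133} \approx -3.1095 \cdot 10^{12}$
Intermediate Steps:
$E{\left(n \right)} = 101 n$
$I{\left(Q \right)} = \frac{-108 + Q}{2 Q}$
$\left(\left(-2609 + 11375\right) \left(I{\left(133 \right)} + E{\left(-61 \right)}\right) + 25005\right) \left(46155 + 107^{2}\right) = \left(\left(-2609 + 11375\right) \left(\frac{-108 + 133}{2 \cdot 133} + 101 \left(-61\right)\right) + 25005\right) \left(46155 + 107^{2}\right) = \left(8766 \left(\frac{1}{2} \cdot \frac{1}{133} \cdot 25 - 6161\right) + 25005\right) \left(46155 + 11449\right) = \left(8766 \left(\frac{25}{266} - 6161\right) + 25005\right) 57604 = \left(8766 \left(- \frac{1638801}{266}\right) + 25005\right) 57604 = \left(- \frac{7182864783}{133} + 25005\right) 57604 = \left(- \frac{7179539118}{133}\right) 57604 = - \frac{413570171353272}{133}$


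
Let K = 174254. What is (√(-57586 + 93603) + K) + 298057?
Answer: 472311 + √36017 ≈ 4.7250e+5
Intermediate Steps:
(√(-57586 + 93603) + K) + 298057 = (√(-57586 + 93603) + 174254) + 298057 = (√36017 + 174254) + 298057 = (174254 + √36017) + 298057 = 472311 + √36017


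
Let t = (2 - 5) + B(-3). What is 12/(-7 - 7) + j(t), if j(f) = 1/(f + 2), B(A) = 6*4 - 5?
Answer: -101/126 ≈ -0.80159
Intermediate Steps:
B(A) = 19 (B(A) = 24 - 5 = 19)
t = 16 (t = (2 - 5) + 19 = -3 + 19 = 16)
j(f) = 1/(2 + f)
12/(-7 - 7) + j(t) = 12/(-7 - 7) + 1/(2 + 16) = 12/(-14) + 1/18 = 12*(-1/14) + 1/18 = -6/7 + 1/18 = -101/126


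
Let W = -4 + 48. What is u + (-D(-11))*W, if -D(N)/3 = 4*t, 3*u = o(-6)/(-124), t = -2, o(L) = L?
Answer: -65471/62 ≈ -1056.0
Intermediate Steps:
W = 44
u = 1/62 (u = (-6/(-124))/3 = (-6*(-1/124))/3 = (1/3)*(3/62) = 1/62 ≈ 0.016129)
D(N) = 24 (D(N) = -12*(-2) = -3*(-8) = 24)
u + (-D(-11))*W = 1/62 - 1*24*44 = 1/62 - 24*44 = 1/62 - 1056 = -65471/62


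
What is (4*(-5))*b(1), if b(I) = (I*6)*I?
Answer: -120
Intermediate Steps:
b(I) = 6*I² (b(I) = (6*I)*I = 6*I²)
(4*(-5))*b(1) = (4*(-5))*(6*1²) = -120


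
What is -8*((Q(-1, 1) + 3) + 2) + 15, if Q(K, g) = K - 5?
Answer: 23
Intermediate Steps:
Q(K, g) = -5 + K
-8*((Q(-1, 1) + 3) + 2) + 15 = -8*(((-5 - 1) + 3) + 2) + 15 = -8*((-6 + 3) + 2) + 15 = -8*(-3 + 2) + 15 = -8*(-1) + 15 = 8 + 15 = 23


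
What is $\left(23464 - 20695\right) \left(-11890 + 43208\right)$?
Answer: $86719542$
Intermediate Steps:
$\left(23464 - 20695\right) \left(-11890 + 43208\right) = 2769 \cdot 31318 = 86719542$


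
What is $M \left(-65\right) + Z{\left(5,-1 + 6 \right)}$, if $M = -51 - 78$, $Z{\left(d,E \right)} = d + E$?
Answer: $8395$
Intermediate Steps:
$Z{\left(d,E \right)} = E + d$
$M = -129$ ($M = -51 - 78 = -129$)
$M \left(-65\right) + Z{\left(5,-1 + 6 \right)} = \left(-129\right) \left(-65\right) + \left(\left(-1 + 6\right) + 5\right) = 8385 + \left(5 + 5\right) = 8385 + 10 = 8395$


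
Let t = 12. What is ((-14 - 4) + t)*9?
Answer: -54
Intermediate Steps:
((-14 - 4) + t)*9 = ((-14 - 4) + 12)*9 = (-18 + 12)*9 = -6*9 = -54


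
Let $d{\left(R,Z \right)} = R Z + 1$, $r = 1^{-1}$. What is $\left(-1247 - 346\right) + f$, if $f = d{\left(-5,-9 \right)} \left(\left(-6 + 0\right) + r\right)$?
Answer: $-1823$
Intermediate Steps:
$r = 1$
$d{\left(R,Z \right)} = 1 + R Z$
$f = -230$ ($f = \left(1 - -45\right) \left(\left(-6 + 0\right) + 1\right) = \left(1 + 45\right) \left(-6 + 1\right) = 46 \left(-5\right) = -230$)
$\left(-1247 - 346\right) + f = \left(-1247 - 346\right) - 230 = -1593 - 230 = -1823$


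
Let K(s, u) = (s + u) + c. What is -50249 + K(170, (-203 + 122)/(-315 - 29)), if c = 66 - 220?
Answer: -17280071/344 ≈ -50233.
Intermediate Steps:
c = -154
K(s, u) = -154 + s + u (K(s, u) = (s + u) - 154 = -154 + s + u)
-50249 + K(170, (-203 + 122)/(-315 - 29)) = -50249 + (-154 + 170 + (-203 + 122)/(-315 - 29)) = -50249 + (-154 + 170 - 81/(-344)) = -50249 + (-154 + 170 - 81*(-1/344)) = -50249 + (-154 + 170 + 81/344) = -50249 + 5585/344 = -17280071/344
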